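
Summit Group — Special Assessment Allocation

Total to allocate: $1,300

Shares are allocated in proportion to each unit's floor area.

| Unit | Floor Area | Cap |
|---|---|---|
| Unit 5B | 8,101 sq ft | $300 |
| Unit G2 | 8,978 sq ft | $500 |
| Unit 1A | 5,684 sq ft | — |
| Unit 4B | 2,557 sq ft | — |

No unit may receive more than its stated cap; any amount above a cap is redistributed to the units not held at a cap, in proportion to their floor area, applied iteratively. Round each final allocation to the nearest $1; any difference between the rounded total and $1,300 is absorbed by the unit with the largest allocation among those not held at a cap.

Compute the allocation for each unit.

Unit 5B: $300 · Unit G2: $500 · Unit 1A: $345 · Unit 4B: $155

Total floor area = 25,320.
Unconstrained shares: Unit 5B 415.93; Unit G2 460.96; Unit 1A 291.83; Unit 4B 131.28.
Capped: Unit 5B ($300); residual $1,000 reallocated over remaining floor area 17,219.
Capped: Unit G2 ($500); residual $500 reallocated over remaining floor area 8,241.
Shares after redistribution: Unit 1A 344.86 → $345; Unit 4B 155.14 → $155.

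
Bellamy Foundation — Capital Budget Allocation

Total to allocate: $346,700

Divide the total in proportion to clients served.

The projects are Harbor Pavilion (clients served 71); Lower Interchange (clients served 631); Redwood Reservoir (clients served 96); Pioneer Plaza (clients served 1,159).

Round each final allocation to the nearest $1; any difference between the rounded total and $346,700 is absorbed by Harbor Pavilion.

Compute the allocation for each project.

Harbor Pavilion: $12,579 | Lower Interchange: $111,787 | Redwood Reservoir: $17,007 | Pioneer Plaza: $205,327

Total clients served = 1,957.
Proportional shares: Harbor Pavilion 71/1,957 × $346,700 = 12,578.28; Lower Interchange 631/1,957 × $346,700 = 111,787.28; Redwood Reservoir 96/1,957 × $346,700 = 17,007.26; Pioneer Plaza 1,159/1,957 × $346,700 = 205,327.18.
Rounded to nearest $1: Harbor Pavilion $12,578; Lower Interchange $111,787; Redwood Reservoir $17,007; Pioneer Plaza $205,327. Sum = $346,699.
Difference $346,700 − $346,699 = +$1 applied to Harbor Pavilion: Harbor Pavilion becomes $12,579.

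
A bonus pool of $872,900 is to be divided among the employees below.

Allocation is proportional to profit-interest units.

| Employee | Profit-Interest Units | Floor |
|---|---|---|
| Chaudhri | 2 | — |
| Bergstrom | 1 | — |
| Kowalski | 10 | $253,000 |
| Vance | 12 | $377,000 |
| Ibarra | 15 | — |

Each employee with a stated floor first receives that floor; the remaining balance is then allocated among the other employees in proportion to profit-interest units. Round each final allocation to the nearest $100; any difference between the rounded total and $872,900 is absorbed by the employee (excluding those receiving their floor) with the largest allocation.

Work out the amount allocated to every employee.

Chaudhri: $27,000 · Bergstrom: $13,500 · Kowalski: $253,000 · Vance: $377,000 · Ibarra: $202,400

Fund the minimums — Kowalski $253,000; Vance $377,000. Remaining pool $242,900.
Remaining pool split over remaining profit-interest units 18: Chaudhri 26,988.89 → $27,000; Bergstrom 13,494.44 → $13,500; Ibarra 202,416.67 → $202,400.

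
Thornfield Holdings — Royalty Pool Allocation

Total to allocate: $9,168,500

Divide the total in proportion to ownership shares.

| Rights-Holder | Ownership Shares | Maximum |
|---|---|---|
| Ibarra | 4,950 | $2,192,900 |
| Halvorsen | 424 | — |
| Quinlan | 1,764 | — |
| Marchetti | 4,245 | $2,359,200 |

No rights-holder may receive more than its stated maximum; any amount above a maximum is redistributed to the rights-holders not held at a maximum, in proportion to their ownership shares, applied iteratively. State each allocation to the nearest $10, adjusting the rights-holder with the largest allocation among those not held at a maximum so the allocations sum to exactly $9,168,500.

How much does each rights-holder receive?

Ibarra: $2,192,900 | Halvorsen: $894,590 | Quinlan: $3,721,810 | Marchetti: $2,359,200

Ownership shares total: 11,383.
Unconstrained shares: Ibarra 3,987,004.74; Halvorsen 341,513.13; Quinlan 1,420,823.51; Marchetti 3,419,158.61.
Held at cap: Ibarra ($2,192,900), Marchetti ($2,359,200); remaining pool $4,616,400 reallocated over remaining ownership shares 2,188.
Shares after redistribution: Halvorsen 894,585.74 → $894,590; Quinlan 3,721,814.26 → $3,721,810.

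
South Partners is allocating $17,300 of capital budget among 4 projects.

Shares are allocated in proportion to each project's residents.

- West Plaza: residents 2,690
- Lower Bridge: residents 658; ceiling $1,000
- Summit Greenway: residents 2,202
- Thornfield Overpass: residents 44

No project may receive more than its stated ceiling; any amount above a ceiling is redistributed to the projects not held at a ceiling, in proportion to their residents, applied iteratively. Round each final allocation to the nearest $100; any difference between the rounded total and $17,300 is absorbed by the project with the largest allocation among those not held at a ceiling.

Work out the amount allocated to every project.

West Plaza: $8,900 · Lower Bridge: $1,000 · Summit Greenway: $7,300 · Thornfield Overpass: $100

Combined residents = 5,594.
Proportional shares (ignoring caps): West Plaza 8,319.09; Lower Bridge 2,034.93; Summit Greenway 6,809.90; Thornfield Overpass 136.07.
Capped: Lower Bridge ($1,000); residual $16,300 reallocated over remaining residents 4,936.
Shares after redistribution: West Plaza 8,883.10 → $8,900; Summit Greenway 7,271.60 → $7,300; Thornfield Overpass 145.30 → $100.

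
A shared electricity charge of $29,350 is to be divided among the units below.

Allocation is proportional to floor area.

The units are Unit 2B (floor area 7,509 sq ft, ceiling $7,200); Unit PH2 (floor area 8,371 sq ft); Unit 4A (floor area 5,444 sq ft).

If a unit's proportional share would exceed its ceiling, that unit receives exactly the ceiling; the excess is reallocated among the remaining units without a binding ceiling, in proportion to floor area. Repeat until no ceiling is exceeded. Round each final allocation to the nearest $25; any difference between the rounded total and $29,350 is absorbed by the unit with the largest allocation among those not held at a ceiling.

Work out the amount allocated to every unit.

Unit 2B: $7,200 · Unit PH2: $13,425 · Unit 4A: $8,725

Total floor area = 21,324.
Pro-rata shares before constraints: Unit 2B 10,335.26; Unit PH2 11,521.71; Unit 4A 7,493.03.
Held at cap: Unit 2B ($7,200); residual $22,150 reallocated over remaining floor area 13,815.
Shares after redistribution: Unit PH2 13,421.47 → $13,425; Unit 4A 8,728.53 → $8,725.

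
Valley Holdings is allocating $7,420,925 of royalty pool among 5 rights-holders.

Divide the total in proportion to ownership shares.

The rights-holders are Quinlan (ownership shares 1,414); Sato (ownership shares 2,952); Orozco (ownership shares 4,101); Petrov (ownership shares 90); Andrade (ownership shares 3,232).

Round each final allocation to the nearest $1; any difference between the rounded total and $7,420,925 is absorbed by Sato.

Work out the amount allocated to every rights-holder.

Sum of ownership shares: 11,789.
Pro-rata amounts: Quinlan 1,414/11,789 × $7,420,925 = 890,082.95; Sato 2,952/11,789 × $7,420,925 = 1,858,221.27; Orozco 4,101/11,789 × $7,420,925 = 2,581,492.36; Petrov 90/11,789 × $7,420,925 = 56,653.09; Andrade 3,232/11,789 × $7,420,925 = 2,034,475.32.
After rounding ($1): Quinlan $890,083; Sato $1,858,221; Orozco $2,581,492; Petrov $56,653; Andrade $2,034,475. Sum = $7,420,924.
Difference $7,420,925 − $7,420,924 = +$1 applied to Sato: Sato becomes $1,858,222.

Quinlan: $890,083 · Sato: $1,858,222 · Orozco: $2,581,492 · Petrov: $56,653 · Andrade: $2,034,475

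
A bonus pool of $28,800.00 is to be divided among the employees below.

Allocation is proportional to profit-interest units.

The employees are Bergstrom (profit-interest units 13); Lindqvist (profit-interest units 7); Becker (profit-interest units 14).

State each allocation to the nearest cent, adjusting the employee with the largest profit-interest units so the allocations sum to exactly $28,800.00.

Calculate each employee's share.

Bergstrom: $11,011.76 | Lindqvist: $5,929.41 | Becker: $11,858.83

Combined profit-interest units = 13 + 7 + 14 = 34.
Raw shares: Bergstrom 11,011.7647; Lindqvist 5,929.4118; Becker 11,858.8235.
At nearest cent: Bergstrom $11,011.76; Lindqvist $5,929.41; Becker $11,858.82. Sum = $28,799.99.
Difference $28,800.00 − $28,799.99 = +$0.01 applied to largest profit-interest units (Becker): Becker becomes $11,858.83.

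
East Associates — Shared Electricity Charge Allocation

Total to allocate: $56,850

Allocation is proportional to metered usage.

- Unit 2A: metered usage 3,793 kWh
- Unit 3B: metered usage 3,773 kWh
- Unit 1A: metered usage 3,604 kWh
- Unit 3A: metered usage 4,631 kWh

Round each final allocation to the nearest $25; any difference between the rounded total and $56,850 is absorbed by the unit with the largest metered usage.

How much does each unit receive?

Unit 2A: $13,650 | Unit 3B: $13,575 | Unit 1A: $12,975 | Unit 3A: $16,650

Metered usage total: 3,793 + 3,773 + 3,604 + 4,631 = 15,801.
Pro-rata amounts: Unit 2A 13,646.73; Unit 3B 13,574.78; Unit 1A 12,966.74; Unit 3A 16,661.75.
After rounding ($25): Unit 2A $13,650; Unit 3B $13,575; Unit 1A $12,975; Unit 3A $16,650. Sum = $56,850.
Rounded total matches; no reconciliation needed.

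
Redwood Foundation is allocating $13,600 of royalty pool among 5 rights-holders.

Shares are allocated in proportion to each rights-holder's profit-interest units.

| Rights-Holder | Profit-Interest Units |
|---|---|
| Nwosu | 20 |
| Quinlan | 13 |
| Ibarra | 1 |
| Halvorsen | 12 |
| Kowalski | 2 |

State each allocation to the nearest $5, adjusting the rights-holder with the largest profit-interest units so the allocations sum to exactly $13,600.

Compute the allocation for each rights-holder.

Total profit-interest units = 20 + 13 + 1 + 12 + 2 = 48.
Pro-rata amounts: Nwosu 5,666.67; Quinlan 3,683.33; Ibarra 283.33; Halvorsen 3,400.00; Kowalski 566.67.
Rounded to nearest $5: Nwosu $5,665; Quinlan $3,685; Ibarra $285; Halvorsen $3,400; Kowalski $565. Sum = $13,600.
No rounding difference to absorb.

Nwosu: $5,665 | Quinlan: $3,685 | Ibarra: $285 | Halvorsen: $3,400 | Kowalski: $565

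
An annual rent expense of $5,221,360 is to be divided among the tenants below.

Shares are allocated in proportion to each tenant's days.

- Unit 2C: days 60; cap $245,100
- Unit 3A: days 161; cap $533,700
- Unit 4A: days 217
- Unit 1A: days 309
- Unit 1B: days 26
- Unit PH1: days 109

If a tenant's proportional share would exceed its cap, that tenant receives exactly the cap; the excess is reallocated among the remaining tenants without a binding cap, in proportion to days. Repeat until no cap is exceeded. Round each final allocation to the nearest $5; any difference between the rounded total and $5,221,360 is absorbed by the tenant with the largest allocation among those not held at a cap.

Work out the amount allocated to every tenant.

Unit 2C: $245,100 | Unit 3A: $533,700 | Unit 4A: $1,458,450 | Unit 1A: $2,076,780 | Unit 1B: $174,745 | Unit PH1: $732,585

Sum of days: 882.
Pro-rata shares before constraints: Unit 2C 355,194.56; Unit 3A 953,105.40; Unit 4A 1,284,620.32; Unit 1A 1,829,251.97; Unit 1B 153,917.64; Unit PH1 645,270.11.
Held at cap: Unit 2C ($245,100), Unit 3A ($533,700); residual $4,442,560 reallocated over remaining days 661.
Remaining shares: Unit 4A 1,458,450.11 → $1,458,450; Unit 1A 2,076,779.18 → $2,076,780; Unit 1B 174,745.17 → $174,745; Unit PH1 732,585.54 → $732,585.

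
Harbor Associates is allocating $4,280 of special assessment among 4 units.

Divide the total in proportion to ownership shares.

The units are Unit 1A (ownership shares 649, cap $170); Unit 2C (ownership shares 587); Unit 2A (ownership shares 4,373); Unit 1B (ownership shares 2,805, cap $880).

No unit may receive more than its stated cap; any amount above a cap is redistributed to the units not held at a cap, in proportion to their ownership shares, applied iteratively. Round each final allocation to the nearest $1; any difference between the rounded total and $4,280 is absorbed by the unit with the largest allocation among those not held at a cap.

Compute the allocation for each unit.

Combined ownership shares = 8,414.
Proportional shares (ignoring caps): Unit 1A 330.13; Unit 2C 298.59; Unit 2A 2,224.44; Unit 1B 1,426.84.
Capped: Unit 1A ($170), Unit 1B ($880); balance $3,230 reallocated over remaining ownership shares 4,960.
Redistributed shares: Unit 2C 382.26 → $382; Unit 2A 2,847.74 → $2,848.

Unit 1A: $170; Unit 2C: $382; Unit 2A: $2,848; Unit 1B: $880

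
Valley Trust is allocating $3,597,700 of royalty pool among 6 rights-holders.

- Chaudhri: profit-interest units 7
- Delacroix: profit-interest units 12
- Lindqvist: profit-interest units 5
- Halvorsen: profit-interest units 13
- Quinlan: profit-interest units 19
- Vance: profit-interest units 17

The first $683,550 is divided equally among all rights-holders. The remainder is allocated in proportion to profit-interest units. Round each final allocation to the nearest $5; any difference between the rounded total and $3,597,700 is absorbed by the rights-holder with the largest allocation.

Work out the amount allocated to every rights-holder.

Chaudhri: $393,365; Delacroix: $592,965; Lindqvist: $313,525; Halvorsen: $632,885; Quinlan: $872,395; Vance: $792,565

First tranche $683,550 split equally: $113,925 each.
Remainder $2,914,150 by profit-interest units (total 73): Chaudhri 279,439.04 → $279,440; Delacroix 479,038.36 → $479,040; Lindqvist 199,599.32 → $199,600; Halvorsen 518,958.22 → $518,960; Quinlan 758,477.40 → $758,475; Vance 678,637.67 → $678,640.
Rounding difference −$5 on remainder applied to Quinlan.
Totals: Chaudhri $113,925 + $279,440 = $393,365; Delacroix $113,925 + $479,040 = $592,965; Lindqvist $113,925 + $199,600 = $313,525; Halvorsen $113,925 + $518,960 = $632,885; Quinlan $113,925 + $758,470 = $872,395; Vance $113,925 + $678,640 = $792,565.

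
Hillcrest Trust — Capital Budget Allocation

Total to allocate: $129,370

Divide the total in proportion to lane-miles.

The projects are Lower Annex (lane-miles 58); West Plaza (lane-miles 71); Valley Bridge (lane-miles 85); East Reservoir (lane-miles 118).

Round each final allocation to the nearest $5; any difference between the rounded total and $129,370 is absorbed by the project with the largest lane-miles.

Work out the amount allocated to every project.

Lower Annex: $22,600 · West Plaza: $27,665 · Valley Bridge: $33,120 · East Reservoir: $45,985

Total lane-miles = 332.
Proportional shares: Lower Annex 58/332 × $129,370 = 22,600.78; West Plaza 71/332 × $129,370 = 27,666.48; Valley Bridge 85/332 × $129,370 = 33,121.84; East Reservoir 118/332 × $129,370 = 45,980.90.
At nearest $5: Lower Annex $22,600; West Plaza $27,665; Valley Bridge $33,120; East Reservoir $45,980. Sum = $129,365.
Difference $129,370 − $129,365 = +$5 applied to largest lane-miles (East Reservoir): East Reservoir becomes $45,985.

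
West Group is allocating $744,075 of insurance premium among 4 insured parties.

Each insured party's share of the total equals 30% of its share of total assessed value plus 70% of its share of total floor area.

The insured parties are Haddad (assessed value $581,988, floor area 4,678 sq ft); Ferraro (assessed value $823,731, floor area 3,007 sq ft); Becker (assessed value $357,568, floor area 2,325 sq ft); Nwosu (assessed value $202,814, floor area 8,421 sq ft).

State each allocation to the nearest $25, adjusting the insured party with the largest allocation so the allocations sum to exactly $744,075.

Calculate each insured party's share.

Assessed value total 1,966,101; floor area total 18,431.
Combined weights (30% assessed value + 70% floor area): Haddad 0.2665; Ferraro 0.2399; Becker 0.1429; Nwosu 0.3508.
Raw shares: Haddad 198,274.73; Ferraro 178,499.40; Becker 106,300.25; Nwosu 261,000.62.
After rounding ($25): Haddad $198,275; Ferraro $178,500; Becker $106,300; Nwosu $261,000. Sum = $744,075.
No rounding difference to absorb.

Haddad: $198,275; Ferraro: $178,500; Becker: $106,300; Nwosu: $261,000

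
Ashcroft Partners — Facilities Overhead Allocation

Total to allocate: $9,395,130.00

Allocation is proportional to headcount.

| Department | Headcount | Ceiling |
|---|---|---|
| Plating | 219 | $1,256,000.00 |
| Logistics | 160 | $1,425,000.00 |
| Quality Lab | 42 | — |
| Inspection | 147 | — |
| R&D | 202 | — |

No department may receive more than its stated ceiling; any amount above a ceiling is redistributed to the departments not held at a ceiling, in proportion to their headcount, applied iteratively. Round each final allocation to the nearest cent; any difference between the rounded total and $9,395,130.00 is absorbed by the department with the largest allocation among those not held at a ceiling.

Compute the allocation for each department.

Sum of headcount: 770.
Pro-rata shares before constraints: Plating 2,672,121.3896; Logistics 1,952,234.8052; Quality Lab 512,461.6364; Inspection 1,793,615.7273; R&D 2,464,696.4416.
Held at cap: Plating ($1,256,000.00), Logistics ($1,425,000.00); residual $6,714,130.00 reallocated over remaining headcount 391.
Redistributed shares: Quality Lab 721,210.8951 → $721,210.90; Inspection 2,524,238.1330 → $2,524,238.13; R&D 3,468,680.9719 → $3,468,680.97.

Plating: $1,256,000.00 · Logistics: $1,425,000.00 · Quality Lab: $721,210.90 · Inspection: $2,524,238.13 · R&D: $3,468,680.97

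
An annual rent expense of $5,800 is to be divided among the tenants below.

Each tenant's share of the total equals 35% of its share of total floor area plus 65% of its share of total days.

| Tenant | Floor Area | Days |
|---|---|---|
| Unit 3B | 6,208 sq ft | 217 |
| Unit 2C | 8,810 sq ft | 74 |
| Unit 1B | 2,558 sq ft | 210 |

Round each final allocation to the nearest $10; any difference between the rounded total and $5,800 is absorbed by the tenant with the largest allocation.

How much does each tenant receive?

Floor area total 17,576; days total 501.
Composite weights (35% floor area + 65% days): Unit 3B 0.4052; Unit 2C 0.2714; Unit 1B 0.3234.
Raw shares: Unit 3B 2,349.93; Unit 2C 1,574.39; Unit 1B 1,875.68.
Rounded to nearest $10: Unit 3B $2,350; Unit 2C $1,570; Unit 1B $1,880. Sum = $5,800.
Rounded total matches; no reconciliation needed.

Unit 3B: $2,350; Unit 2C: $1,570; Unit 1B: $1,880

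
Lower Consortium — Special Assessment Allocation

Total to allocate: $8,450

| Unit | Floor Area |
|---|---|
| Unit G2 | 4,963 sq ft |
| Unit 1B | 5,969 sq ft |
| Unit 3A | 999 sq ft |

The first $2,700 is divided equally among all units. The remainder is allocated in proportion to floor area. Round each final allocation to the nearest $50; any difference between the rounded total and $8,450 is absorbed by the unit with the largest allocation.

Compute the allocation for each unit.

Unit G2: $3,300 · Unit 1B: $3,750 · Unit 3A: $1,400

Equal tier: $2,700 ÷ 3 = $900 apiece.
Remainder $5,750 by floor area (total 11,931): Unit G2 2,391.86 → $2,400; Unit 1B 2,876.69 → $2,900; Unit 3A 481.46 → $500.
Rounding difference −$50 on remainder applied to Unit 1B.
Totals: Unit G2 $900 + $2,400 = $3,300; Unit 1B $900 + $2,850 = $3,750; Unit 3A $900 + $500 = $1,400.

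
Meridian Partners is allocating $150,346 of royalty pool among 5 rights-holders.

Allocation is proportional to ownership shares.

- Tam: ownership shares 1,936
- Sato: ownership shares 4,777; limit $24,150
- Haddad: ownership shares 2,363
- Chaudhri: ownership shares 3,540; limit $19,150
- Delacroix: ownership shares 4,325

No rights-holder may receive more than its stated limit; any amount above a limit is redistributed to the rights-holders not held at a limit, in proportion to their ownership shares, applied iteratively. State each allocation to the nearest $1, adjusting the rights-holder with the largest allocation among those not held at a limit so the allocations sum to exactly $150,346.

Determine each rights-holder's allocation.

Combined ownership shares = 16,941.
Proportional shares (ignoring caps): Tam 17,181.39; Sato 42,394.36; Haddad 20,970.88; Chaudhri 31,416.38; Delacroix 38,383.00.
Held at cap: Sato ($24,150), Chaudhri ($19,150); residual $107,046 reallocated over remaining ownership shares 8,624.
Remaining shares: Tam 24,030.73 → $24,031; Haddad 29,330.90 → $29,331; Delacroix 53,684.36 → $53,684.

Tam: $24,031; Sato: $24,150; Haddad: $29,331; Chaudhri: $19,150; Delacroix: $53,684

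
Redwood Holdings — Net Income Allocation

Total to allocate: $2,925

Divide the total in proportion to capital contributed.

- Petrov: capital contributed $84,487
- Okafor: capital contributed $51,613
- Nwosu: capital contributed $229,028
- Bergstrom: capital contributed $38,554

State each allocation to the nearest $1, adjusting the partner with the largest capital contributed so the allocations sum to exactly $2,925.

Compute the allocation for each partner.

Petrov: $612; Okafor: $374; Nwosu: $1,660; Bergstrom: $279

Sum of capital contributed: 403,682.
Unrounded shares: Petrov 84,487/403,682 × $2,925 = 612.18; Okafor 51,613/403,682 × $2,925 = 373.98; Nwosu 229,028/403,682 × $2,925 = 1,659.49; Bergstrom 38,554/403,682 × $2,925 = 279.35.
At nearest $1: Petrov $612; Okafor $374; Nwosu $1,659; Bergstrom $279. Sum = $2,924.
Difference $2,925 − $2,924 = +$1 applied to largest capital contributed (Nwosu): Nwosu becomes $1,660.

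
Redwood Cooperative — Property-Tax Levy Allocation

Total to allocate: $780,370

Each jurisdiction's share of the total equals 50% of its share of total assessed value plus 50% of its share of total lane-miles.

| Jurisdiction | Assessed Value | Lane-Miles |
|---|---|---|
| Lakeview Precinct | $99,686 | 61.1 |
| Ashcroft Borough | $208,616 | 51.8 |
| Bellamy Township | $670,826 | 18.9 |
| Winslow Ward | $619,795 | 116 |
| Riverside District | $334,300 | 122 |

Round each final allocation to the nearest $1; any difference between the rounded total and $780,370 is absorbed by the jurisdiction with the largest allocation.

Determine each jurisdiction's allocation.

Lakeview Precinct: $84,588; Ashcroft Borough: $96,761; Bellamy Township: $155,336; Winslow Ward: $247,488; Riverside District: $196,197

Totals — assessed value 1,933,223, lane-miles 369.8.
Blended shares (50% assessed value + 50% lane-miles): Lakeview Precinct 0.1084; Ashcroft Borough 0.1240; Bellamy Township 0.1991; Winslow Ward 0.3171; Riverside District 0.2514.
Pro-rata amounts: Lakeview Precinct 84,587.86; Ashcroft Borough 96,760.69; Bellamy Township 155,335.57; Winslow Ward 247,488.49; Riverside District 196,197.39.
At nearest $1: Lakeview Precinct $84,588; Ashcroft Borough $96,761; Bellamy Township $155,336; Winslow Ward $247,488; Riverside District $196,197. Sum = $780,370.
No rounding difference to absorb.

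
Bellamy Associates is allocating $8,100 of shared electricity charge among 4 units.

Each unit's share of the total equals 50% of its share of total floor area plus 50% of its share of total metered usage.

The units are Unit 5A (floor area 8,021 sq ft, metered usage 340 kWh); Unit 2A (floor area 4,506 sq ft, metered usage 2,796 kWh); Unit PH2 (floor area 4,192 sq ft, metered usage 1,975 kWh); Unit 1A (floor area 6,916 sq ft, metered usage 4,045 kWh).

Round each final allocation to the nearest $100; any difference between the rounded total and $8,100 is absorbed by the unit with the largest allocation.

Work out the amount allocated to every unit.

Totals — floor area 23,635, metered usage 9,156.
Composite weights (50% floor area + 50% metered usage): Unit 5A 0.1883; Unit 2A 0.2480; Unit PH2 0.1965; Unit 1A 0.3672.
Raw shares: Unit 5A 1,524.84; Unit 2A 2,008.89; Unit PH2 1,591.93; Unit 1A 2,974.33.
Rounded to nearest $100: Unit 5A $1,500; Unit 2A $2,000; Unit PH2 $1,600; Unit 1A $3,000. Sum = $8,100.
No rounding difference to absorb.

Unit 5A: $1,500 · Unit 2A: $2,000 · Unit PH2: $1,600 · Unit 1A: $3,000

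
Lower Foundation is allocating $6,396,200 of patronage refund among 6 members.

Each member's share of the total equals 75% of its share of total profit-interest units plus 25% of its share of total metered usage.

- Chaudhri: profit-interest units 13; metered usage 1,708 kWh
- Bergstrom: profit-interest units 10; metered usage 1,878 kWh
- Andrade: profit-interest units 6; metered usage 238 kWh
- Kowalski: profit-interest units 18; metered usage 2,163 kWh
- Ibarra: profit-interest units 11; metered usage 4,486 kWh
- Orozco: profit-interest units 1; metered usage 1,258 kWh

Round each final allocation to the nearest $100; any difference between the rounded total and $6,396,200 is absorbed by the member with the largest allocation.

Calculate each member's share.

Totals — profit-interest units 59, metered usage 11,731.
Composite weights (75% profit-interest units + 25% metered usage): Chaudhri 0.2017; Bergstrom 0.1671; Andrade 0.0813; Kowalski 0.2749; Ibarra 0.2354; Orozco 0.0395.
Raw shares: Chaudhri 1,289,816.25; Bergstrom 1,069,066.03; Andrade 520,287.49; Kowalski 1,758,375.34; Ibarra 1,505,869.56; Orozco 252,785.33.
After rounding ($100): Chaudhri $1,289,800; Bergstrom $1,069,100; Andrade $520,300; Kowalski $1,758,400; Ibarra $1,505,900; Orozco $252,800. Sum = $6,396,300.
Difference $6,396,200 − $6,396,300 = −$100 applied to largest allocation (Kowalski): Kowalski becomes $1,758,300.

Chaudhri: $1,289,800 | Bergstrom: $1,069,100 | Andrade: $520,300 | Kowalski: $1,758,300 | Ibarra: $1,505,900 | Orozco: $252,800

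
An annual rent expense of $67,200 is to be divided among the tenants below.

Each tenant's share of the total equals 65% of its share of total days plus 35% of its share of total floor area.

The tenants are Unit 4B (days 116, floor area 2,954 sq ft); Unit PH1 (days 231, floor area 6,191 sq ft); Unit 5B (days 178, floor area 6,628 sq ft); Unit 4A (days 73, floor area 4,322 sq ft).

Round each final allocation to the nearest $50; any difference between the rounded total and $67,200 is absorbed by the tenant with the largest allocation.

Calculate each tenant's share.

Unit 4B: $11,950 · Unit PH1: $24,100 · Unit 5B: $20,750 · Unit 4A: $10,400

Days total 598; floor area total 20,095.
Composite weights (65% days + 35% floor area): Unit 4B 0.1775; Unit PH1 0.3589; Unit 5B 0.3089; Unit 4A 0.1546.
Pro-rata amounts: Unit 4B 11,930.52; Unit PH1 24,119.24; Unit 5B 20,759.42; Unit 4A 10,390.82.
Rounded to nearest $50: Unit 4B $11,950; Unit PH1 $24,100; Unit 5B $20,750; Unit 4A $10,400. Sum = $67,200.
No rounding difference to absorb.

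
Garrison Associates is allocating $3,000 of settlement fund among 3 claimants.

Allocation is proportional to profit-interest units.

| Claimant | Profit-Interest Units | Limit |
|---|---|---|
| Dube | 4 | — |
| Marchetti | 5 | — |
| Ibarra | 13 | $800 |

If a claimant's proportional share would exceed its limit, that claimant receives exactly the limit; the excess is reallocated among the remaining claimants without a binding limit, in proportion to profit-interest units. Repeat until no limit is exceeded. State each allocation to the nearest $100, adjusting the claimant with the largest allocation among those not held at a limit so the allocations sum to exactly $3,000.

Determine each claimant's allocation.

Dube: $1,000 · Marchetti: $1,200 · Ibarra: $800

Sum of profit-interest units: 22.
Unconstrained shares: Dube 545.45; Marchetti 681.82; Ibarra 1,772.73.
Held at cap: Ibarra ($800); balance $2,200 reallocated over remaining profit-interest units 9.
Remaining shares: Dube 977.78 → $1,000; Marchetti 1,222.22 → $1,200.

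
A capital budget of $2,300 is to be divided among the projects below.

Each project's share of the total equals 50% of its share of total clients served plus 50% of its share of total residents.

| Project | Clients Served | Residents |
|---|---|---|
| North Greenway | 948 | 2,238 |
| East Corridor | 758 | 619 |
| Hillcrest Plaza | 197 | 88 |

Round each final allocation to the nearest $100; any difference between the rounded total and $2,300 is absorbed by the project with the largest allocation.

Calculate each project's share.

North Greenway: $1,400 · East Corridor: $700 · Hillcrest Plaza: $200

Totals — clients served 1,903, residents 2,945.
Combined weights (50% clients served + 50% residents): North Greenway 0.6290; East Corridor 0.3043; Hillcrest Plaza 0.0667.
Unrounded shares: North Greenway 1,446.81; East Corridor 699.78; Hillcrest Plaza 153.41.
After rounding ($100): North Greenway $1,400; East Corridor $700; Hillcrest Plaza $200. Sum = $2,300.
No rounding difference to absorb.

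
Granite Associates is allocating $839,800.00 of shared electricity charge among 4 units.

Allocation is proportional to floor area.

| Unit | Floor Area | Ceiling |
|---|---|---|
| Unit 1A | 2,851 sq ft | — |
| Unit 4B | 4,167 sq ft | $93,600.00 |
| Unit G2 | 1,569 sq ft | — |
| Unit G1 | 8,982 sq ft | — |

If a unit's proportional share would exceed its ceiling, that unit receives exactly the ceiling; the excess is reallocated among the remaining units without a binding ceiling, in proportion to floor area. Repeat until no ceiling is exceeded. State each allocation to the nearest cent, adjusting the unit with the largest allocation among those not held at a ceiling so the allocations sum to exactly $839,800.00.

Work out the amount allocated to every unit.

Unit 1A: $158,738.71; Unit 4B: $93,600.00; Unit G2: $87,359.19; Unit G1: $500,102.10

Sum of floor area: 17,569.
Proportional shares (ignoring caps): Unit 1A 136,278.0921; Unit 4B 199,183.0269; Unit G2 74,998.3607; Unit G1 429,340.5202.
Cap binds for Unit 4B ($93,600.00); remaining pool $746,200.00 reallocated over remaining floor area 13,402.
Shares after redistribution: Unit 1A 158,738.7106 → $158,738.71; Unit G2 87,359.1852 → $87,359.19; Unit G1 500,102.1042 → $500,102.10.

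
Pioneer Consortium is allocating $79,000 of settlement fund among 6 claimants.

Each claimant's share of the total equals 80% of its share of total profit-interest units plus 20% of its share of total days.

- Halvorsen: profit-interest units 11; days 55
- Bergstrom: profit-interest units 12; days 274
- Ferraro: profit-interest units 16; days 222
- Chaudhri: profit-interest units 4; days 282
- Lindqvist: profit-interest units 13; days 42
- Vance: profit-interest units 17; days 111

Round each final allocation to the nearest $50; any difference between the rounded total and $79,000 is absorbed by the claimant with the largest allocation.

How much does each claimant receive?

Halvorsen: $10,400 · Bergstrom: $14,800 · Ferraro: $17,350 · Chaudhri: $8,000 · Lindqvist: $11,950 · Vance: $16,500

Totals — profit-interest units 73, days 986.
Blended shares (80% profit-interest units + 20% days): Halvorsen 0.1317; Bergstrom 0.1871; Ferraro 0.2204; Chaudhri 0.1010; Lindqvist 0.1510; Vance 0.2088.
Pro-rata amounts: Halvorsen 10,404.63; Bergstrom 14,779.71; Ferraro 17,409.46; Chaudhri 7,981.88; Lindqvist 11,927.82; Vance 16,496.51.
At nearest $50: Halvorsen $10,400; Bergstrom $14,800; Ferraro $17,400; Chaudhri $8,000; Lindqvist $11,950; Vance $16,500. Sum = $79,050.
Difference $79,000 − $79,050 = −$50 applied to largest allocation (Ferraro): Ferraro becomes $17,350.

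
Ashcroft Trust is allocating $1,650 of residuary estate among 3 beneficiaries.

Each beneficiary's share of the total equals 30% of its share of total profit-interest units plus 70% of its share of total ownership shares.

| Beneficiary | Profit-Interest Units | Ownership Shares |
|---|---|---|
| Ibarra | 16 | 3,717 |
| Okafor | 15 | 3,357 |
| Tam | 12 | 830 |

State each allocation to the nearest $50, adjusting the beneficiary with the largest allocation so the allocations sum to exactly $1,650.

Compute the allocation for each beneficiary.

Profit-interest units total 43; ownership shares total 7,904.
Blended shares (30% profit-interest units + 70% ownership shares): Ibarra 0.4408; Okafor 0.4020; Tam 0.1572.
Unrounded shares: Ibarra 727.35; Okafor 663.23; Tam 259.43.
At nearest $50: Ibarra $750; Okafor $650; Tam $250. Sum = $1,650.
No rounding difference to absorb.

Ibarra: $750; Okafor: $650; Tam: $250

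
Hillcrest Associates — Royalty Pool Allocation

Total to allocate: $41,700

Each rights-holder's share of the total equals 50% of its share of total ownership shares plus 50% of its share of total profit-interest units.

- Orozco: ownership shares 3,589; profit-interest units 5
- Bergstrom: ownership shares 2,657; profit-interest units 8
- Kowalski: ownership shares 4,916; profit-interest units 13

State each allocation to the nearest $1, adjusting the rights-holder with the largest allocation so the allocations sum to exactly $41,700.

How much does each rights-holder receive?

Orozco: $10,714; Bergstrom: $11,379; Kowalski: $19,607

Ownership shares total 11,162; profit-interest units total 26.
Composite weights (50% ownership shares + 50% profit-interest units): Orozco 0.2569; Bergstrom 0.2729; Kowalski 0.4702.
Proportional shares: Orozco 10,713.67; Bergstrom 11,378.51; Kowalski 19,607.82.
Rounded to nearest $1: Orozco $10,714; Bergstrom $11,379; Kowalski $19,608. Sum = $41,701.
Difference $41,700 − $41,701 = −$1 applied to largest allocation (Kowalski): Kowalski becomes $19,607.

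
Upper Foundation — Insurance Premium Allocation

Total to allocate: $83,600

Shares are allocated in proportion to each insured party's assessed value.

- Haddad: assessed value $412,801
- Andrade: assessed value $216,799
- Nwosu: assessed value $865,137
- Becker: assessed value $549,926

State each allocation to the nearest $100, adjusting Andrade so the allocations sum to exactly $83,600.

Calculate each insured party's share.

Assessed value total: 2,044,663.
Raw shares: Haddad 412,801/2,044,663 × $83,600 = 16,878.17; Andrade 216,799/2,044,663 × $83,600 = 8,864.25; Nwosu 865,137/2,044,663 × $83,600 = 35,372.80; Becker 549,926/2,044,663 × $83,600 = 22,484.79.
Rounded to nearest $100: Haddad $16,900; Andrade $8,900; Nwosu $35,400; Becker $22,500. Sum = $83,700.
Difference $83,600 − $83,700 = −$100 applied to Andrade: Andrade becomes $8,800.

Haddad: $16,900 · Andrade: $8,800 · Nwosu: $35,400 · Becker: $22,500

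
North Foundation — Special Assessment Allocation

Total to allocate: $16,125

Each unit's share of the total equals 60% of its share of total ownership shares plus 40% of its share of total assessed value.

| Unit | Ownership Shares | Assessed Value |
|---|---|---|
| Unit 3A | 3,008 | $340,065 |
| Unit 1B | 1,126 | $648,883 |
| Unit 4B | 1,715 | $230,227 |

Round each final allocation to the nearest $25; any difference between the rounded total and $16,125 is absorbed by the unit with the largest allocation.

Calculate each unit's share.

Totals — ownership shares 5,849, assessed value 1,219,175.
Combined weights (60% ownership shares + 40% assessed value): Unit 3A 0.4201; Unit 1B 0.3284; Unit 4B 0.2515.
Unrounded shares: Unit 3A 6,774.72; Unit 1B 5,295.44; Unit 4B 4,054.84.
After rounding ($25): Unit 3A $6,775; Unit 1B $5,300; Unit 4B $4,050. Sum = $16,125.
No rounding difference to absorb.

Unit 3A: $6,775; Unit 1B: $5,300; Unit 4B: $4,050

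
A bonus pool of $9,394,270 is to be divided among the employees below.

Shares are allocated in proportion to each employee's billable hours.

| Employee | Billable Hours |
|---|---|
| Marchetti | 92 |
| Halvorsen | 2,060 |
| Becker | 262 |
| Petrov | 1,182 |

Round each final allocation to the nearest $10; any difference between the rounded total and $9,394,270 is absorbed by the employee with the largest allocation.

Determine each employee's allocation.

Sum of billable hours: 3,596.
Unrounded shares: Marchetti 92/3,596 × $9,394,270 = 240,342.84; Halvorsen 2,060/3,596 × $9,394,270 = 5,381,589.60; Becker 262/3,596 × $9,394,270 = 684,454.60; Petrov 1,182/3,596 × $9,394,270 = 3,087,882.96.
At nearest $10: Marchetti $240,340; Halvorsen $5,381,590; Becker $684,450; Petrov $3,087,880. Sum = $9,394,260.
Difference $9,394,270 − $9,394,260 = +$10 applied to largest allocation (Halvorsen): Halvorsen becomes $5,381,600.

Marchetti: $240,340 · Halvorsen: $5,381,600 · Becker: $684,450 · Petrov: $3,087,880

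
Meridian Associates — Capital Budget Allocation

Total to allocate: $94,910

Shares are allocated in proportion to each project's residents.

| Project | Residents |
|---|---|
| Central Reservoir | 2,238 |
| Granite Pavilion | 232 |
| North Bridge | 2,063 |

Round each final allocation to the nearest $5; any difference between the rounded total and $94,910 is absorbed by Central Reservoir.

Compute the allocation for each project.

Sum of residents: 4,533.
Raw shares: Central Reservoir 2,238/4,533 × $94,910 = 46,858.28; Granite Pavilion 232/4,533 × $94,910 = 4,857.52; North Bridge 2,063/4,533 × $94,910 = 43,194.20.
Rounded to nearest $5: Central Reservoir $46,860; Granite Pavilion $4,860; North Bridge $43,195. Sum = $94,915.
Difference $94,910 − $94,915 = −$5 applied to Central Reservoir: Central Reservoir becomes $46,855.

Central Reservoir: $46,855 · Granite Pavilion: $4,860 · North Bridge: $43,195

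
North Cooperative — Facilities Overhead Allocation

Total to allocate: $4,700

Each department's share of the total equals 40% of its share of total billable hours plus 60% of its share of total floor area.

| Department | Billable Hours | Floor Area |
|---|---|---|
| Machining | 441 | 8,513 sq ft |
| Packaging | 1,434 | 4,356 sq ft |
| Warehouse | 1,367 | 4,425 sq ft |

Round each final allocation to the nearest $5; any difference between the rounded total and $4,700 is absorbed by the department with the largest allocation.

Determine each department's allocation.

Machining: $1,645; Packaging: $1,540; Warehouse: $1,515

Totals — billable hours 3,242, floor area 17,294.
Blended shares (40% billable hours + 60% floor area): Machining 0.3498; Packaging 0.3281; Warehouse 0.3222.
Proportional shares: Machining 1,643.88; Packaging 1,541.86; Warehouse 1,514.26.
After rounding ($5): Machining $1,645; Packaging $1,540; Warehouse $1,515. Sum = $4,700.
Sum already equals the total — no adjustment.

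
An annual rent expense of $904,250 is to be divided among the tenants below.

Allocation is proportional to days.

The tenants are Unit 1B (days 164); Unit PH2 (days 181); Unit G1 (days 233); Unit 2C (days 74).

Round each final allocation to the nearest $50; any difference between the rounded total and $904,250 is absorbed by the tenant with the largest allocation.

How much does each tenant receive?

Total days = 652.
Raw shares: Unit 1B 164/652 × $904,250 = 227,449.39; Unit PH2 181/652 × $904,250 = 251,026.46; Unit G1 233/652 × $904,250 = 323,144.56; Unit 2C 74/652 × $904,250 = 102,629.60.
At nearest $50: Unit 1B $227,450; Unit PH2 $251,050; Unit G1 $323,150; Unit 2C $102,650. Sum = $904,300.
Difference $904,250 − $904,300 = −$50 applied to largest allocation (Unit G1): Unit G1 becomes $323,100.

Unit 1B: $227,450; Unit PH2: $251,050; Unit G1: $323,100; Unit 2C: $102,650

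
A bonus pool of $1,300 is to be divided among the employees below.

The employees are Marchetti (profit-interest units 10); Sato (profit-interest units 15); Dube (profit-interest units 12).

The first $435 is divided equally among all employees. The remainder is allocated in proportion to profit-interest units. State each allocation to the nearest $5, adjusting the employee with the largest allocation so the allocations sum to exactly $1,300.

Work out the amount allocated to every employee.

Marchetti: $380 · Sato: $495 · Dube: $425

First tranche $435 split equally: $145 each.
Remainder $865 by profit-interest units (total 37): Marchetti 233.78 → $235; Sato 350.68 → $350; Dube 280.54 → $280.
Totals: Marchetti $145 + $235 = $380; Sato $145 + $350 = $495; Dube $145 + $280 = $425.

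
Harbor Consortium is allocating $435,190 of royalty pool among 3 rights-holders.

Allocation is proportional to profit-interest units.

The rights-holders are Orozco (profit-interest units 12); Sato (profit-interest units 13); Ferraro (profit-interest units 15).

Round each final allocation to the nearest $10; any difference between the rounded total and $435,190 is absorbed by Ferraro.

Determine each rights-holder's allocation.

Orozco: $130,560; Sato: $141,440; Ferraro: $163,190

Combined profit-interest units = 40.
Pro-rata amounts: Orozco 12/40 × $435,190 = 130,557.00; Sato 13/40 × $435,190 = 141,436.75; Ferraro 15/40 × $435,190 = 163,196.25.
Rounded to nearest $10: Orozco $130,560; Sato $141,440; Ferraro $163,200. Sum = $435,200.
Difference $435,190 − $435,200 = −$10 applied to Ferraro: Ferraro becomes $163,190.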